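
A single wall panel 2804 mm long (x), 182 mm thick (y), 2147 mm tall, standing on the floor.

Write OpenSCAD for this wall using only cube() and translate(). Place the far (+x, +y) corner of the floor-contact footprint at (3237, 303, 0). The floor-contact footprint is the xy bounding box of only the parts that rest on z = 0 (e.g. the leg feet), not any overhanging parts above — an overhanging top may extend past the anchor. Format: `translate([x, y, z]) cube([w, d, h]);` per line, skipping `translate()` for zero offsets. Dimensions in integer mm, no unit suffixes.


translate([433, 121, 0]) cube([2804, 182, 2147]);


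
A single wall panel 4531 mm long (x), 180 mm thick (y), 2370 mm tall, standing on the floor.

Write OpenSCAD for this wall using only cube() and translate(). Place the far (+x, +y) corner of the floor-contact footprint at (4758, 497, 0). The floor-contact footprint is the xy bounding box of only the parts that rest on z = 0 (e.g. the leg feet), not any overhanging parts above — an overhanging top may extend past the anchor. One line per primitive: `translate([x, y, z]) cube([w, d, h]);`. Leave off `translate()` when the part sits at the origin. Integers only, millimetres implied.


translate([227, 317, 0]) cube([4531, 180, 2370]);


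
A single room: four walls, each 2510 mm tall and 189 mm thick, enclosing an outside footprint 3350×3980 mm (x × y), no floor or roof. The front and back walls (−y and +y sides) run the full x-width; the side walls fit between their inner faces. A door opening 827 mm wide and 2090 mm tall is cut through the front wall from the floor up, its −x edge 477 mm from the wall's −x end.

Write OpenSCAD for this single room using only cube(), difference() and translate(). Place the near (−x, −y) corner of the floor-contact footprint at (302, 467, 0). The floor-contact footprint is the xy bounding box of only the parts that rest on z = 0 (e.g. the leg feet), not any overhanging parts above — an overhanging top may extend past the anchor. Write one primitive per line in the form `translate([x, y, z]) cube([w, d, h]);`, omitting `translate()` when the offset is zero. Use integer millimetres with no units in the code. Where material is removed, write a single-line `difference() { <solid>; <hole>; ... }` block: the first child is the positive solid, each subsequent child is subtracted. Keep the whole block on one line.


difference() { translate([302, 467, 0]) cube([3350, 189, 2510]); translate([779, 467, 0]) cube([827, 189, 2090]); }
translate([302, 4258, 0]) cube([3350, 189, 2510]);
translate([302, 656, 0]) cube([189, 3602, 2510]);
translate([3463, 656, 0]) cube([189, 3602, 2510]);


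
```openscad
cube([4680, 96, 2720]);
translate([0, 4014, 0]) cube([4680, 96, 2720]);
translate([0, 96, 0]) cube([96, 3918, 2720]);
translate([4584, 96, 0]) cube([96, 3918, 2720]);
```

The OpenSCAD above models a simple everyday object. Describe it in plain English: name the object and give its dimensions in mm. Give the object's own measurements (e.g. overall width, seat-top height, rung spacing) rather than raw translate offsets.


The wall frame of a small rectangular building: four walls, each 2720 mm tall and 96 mm thick, enclosing a footprint 4680 mm (x) by 4110 mm (y) outside-to-outside, with no floor or roof. The front and back walls (the −y and +y sides) span the full width; the two side walls fit between them.


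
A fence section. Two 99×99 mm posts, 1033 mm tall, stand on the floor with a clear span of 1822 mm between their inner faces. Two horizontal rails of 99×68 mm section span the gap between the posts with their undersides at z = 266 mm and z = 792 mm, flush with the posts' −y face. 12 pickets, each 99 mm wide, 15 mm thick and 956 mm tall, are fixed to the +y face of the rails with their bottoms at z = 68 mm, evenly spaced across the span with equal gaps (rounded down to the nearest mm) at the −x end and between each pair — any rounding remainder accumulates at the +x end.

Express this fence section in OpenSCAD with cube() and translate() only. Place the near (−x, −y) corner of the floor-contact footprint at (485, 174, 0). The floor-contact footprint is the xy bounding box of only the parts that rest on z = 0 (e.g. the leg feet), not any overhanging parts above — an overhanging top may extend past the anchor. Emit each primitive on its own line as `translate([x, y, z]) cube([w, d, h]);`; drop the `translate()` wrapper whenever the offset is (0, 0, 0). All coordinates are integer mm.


translate([485, 174, 0]) cube([99, 99, 1033]);
translate([2406, 174, 0]) cube([99, 99, 1033]);
translate([584, 174, 266]) cube([1822, 99, 68]);
translate([584, 174, 792]) cube([1822, 99, 68]);
translate([632, 273, 68]) cube([99, 15, 956]);
translate([779, 273, 68]) cube([99, 15, 956]);
translate([926, 273, 68]) cube([99, 15, 956]);
translate([1073, 273, 68]) cube([99, 15, 956]);
translate([1220, 273, 68]) cube([99, 15, 956]);
translate([1367, 273, 68]) cube([99, 15, 956]);
translate([1514, 273, 68]) cube([99, 15, 956]);
translate([1661, 273, 68]) cube([99, 15, 956]);
translate([1808, 273, 68]) cube([99, 15, 956]);
translate([1955, 273, 68]) cube([99, 15, 956]);
translate([2102, 273, 68]) cube([99, 15, 956]);
translate([2249, 273, 68]) cube([99, 15, 956]);


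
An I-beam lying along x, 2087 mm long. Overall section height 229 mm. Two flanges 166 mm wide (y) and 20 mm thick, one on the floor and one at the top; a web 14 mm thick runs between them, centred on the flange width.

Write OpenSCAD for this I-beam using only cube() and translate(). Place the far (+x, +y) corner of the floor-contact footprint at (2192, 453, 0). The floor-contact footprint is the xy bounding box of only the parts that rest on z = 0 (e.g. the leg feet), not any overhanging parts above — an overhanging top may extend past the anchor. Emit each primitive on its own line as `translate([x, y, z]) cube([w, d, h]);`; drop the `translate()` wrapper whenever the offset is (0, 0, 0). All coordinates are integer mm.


translate([105, 287, 0]) cube([2087, 166, 20]);
translate([105, 363, 20]) cube([2087, 14, 189]);
translate([105, 287, 209]) cube([2087, 166, 20]);


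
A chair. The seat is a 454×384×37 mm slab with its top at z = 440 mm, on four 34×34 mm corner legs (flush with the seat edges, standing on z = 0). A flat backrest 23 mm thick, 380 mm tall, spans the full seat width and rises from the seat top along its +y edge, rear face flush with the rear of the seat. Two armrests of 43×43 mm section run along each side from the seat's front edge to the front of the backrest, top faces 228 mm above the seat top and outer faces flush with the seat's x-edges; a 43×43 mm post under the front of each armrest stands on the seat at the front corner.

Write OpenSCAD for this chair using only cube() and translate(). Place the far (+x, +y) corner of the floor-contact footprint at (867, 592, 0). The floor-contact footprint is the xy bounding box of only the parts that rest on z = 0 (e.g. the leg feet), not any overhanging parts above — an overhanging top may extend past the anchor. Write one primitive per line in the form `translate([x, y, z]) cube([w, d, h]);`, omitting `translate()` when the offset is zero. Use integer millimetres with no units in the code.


translate([413, 208, 403]) cube([454, 384, 37]);
translate([413, 208, 0]) cube([34, 34, 403]);
translate([833, 208, 0]) cube([34, 34, 403]);
translate([413, 558, 0]) cube([34, 34, 403]);
translate([833, 558, 0]) cube([34, 34, 403]);
translate([413, 569, 440]) cube([454, 23, 380]);
translate([413, 208, 625]) cube([43, 361, 43]);
translate([824, 208, 625]) cube([43, 361, 43]);
translate([413, 208, 440]) cube([43, 43, 185]);
translate([824, 208, 440]) cube([43, 43, 185]);


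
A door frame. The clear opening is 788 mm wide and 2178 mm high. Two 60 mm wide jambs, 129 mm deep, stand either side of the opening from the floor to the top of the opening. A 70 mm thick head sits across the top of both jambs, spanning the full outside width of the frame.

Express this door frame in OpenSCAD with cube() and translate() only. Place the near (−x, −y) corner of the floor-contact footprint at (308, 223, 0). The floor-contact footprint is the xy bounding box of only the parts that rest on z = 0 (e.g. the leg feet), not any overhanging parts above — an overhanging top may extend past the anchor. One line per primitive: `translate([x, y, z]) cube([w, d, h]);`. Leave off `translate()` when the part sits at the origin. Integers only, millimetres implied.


translate([308, 223, 0]) cube([60, 129, 2178]);
translate([1156, 223, 0]) cube([60, 129, 2178]);
translate([308, 223, 2178]) cube([908, 129, 70]);


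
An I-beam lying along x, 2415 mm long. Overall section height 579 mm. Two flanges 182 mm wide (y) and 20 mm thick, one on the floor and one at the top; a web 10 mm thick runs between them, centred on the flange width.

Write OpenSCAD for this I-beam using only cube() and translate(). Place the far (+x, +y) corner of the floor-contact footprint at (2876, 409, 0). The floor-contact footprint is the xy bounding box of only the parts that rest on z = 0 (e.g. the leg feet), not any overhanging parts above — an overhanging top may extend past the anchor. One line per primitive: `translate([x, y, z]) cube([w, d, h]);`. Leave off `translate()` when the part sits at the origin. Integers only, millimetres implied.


translate([461, 227, 0]) cube([2415, 182, 20]);
translate([461, 313, 20]) cube([2415, 10, 539]);
translate([461, 227, 559]) cube([2415, 182, 20]);


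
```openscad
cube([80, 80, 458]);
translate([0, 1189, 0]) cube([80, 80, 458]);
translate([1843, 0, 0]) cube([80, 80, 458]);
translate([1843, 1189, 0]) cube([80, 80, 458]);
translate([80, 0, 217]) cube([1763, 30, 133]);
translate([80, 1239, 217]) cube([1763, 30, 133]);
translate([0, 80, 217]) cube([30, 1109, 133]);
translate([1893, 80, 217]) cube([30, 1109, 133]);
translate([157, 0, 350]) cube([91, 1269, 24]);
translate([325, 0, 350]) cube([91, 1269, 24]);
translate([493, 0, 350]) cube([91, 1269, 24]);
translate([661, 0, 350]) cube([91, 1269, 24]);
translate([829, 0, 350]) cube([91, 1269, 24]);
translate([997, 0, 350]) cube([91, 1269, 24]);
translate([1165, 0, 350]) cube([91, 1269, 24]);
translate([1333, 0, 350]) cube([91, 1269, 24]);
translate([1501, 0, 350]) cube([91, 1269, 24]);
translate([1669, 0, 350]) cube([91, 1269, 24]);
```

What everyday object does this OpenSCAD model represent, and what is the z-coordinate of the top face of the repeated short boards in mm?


A bed frame. The slat-top height is 374 mm.

Four posts, four rails, and a row of slats — a bed frame. Slats sit on the rails at z = 217 + 133 = 350; with slat thickness 24, the top is 374 mm.


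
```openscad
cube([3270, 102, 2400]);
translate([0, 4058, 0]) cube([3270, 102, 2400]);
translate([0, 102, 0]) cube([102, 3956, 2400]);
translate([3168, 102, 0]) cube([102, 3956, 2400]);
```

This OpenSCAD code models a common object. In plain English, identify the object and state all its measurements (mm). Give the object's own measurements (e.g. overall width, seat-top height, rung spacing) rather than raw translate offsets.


The wall frame of a small rectangular building: four walls, each 2400 mm tall and 102 mm thick, enclosing a footprint 3270 mm (x) by 4160 mm (y) outside-to-outside, with no floor or roof. The front and back walls (the −y and +y sides) span the full width; the two side walls fit between them.


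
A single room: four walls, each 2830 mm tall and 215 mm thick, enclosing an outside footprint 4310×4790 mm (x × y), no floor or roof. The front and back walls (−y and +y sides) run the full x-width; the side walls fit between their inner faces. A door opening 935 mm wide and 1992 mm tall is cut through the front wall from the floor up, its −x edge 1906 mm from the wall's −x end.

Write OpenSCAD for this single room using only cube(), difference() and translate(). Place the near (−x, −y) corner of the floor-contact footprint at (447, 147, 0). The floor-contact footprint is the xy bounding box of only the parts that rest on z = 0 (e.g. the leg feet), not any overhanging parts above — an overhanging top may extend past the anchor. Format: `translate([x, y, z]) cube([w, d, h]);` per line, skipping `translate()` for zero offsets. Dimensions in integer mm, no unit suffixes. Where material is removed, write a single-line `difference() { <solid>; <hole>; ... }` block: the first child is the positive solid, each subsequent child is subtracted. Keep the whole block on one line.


difference() { translate([447, 147, 0]) cube([4310, 215, 2830]); translate([2353, 147, 0]) cube([935, 215, 1992]); }
translate([447, 4722, 0]) cube([4310, 215, 2830]);
translate([447, 362, 0]) cube([215, 4360, 2830]);
translate([4542, 362, 0]) cube([215, 4360, 2830]);


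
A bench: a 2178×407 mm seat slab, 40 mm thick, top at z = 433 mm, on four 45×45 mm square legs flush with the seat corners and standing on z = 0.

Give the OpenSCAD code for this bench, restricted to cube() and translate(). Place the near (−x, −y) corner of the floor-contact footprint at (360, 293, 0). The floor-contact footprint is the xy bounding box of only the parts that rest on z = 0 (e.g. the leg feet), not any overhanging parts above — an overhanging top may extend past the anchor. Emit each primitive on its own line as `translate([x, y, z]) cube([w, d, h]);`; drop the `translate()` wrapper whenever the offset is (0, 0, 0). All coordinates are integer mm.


translate([360, 293, 393]) cube([2178, 407, 40]);
translate([360, 293, 0]) cube([45, 45, 393]);
translate([360, 655, 0]) cube([45, 45, 393]);
translate([2493, 293, 0]) cube([45, 45, 393]);
translate([2493, 655, 0]) cube([45, 45, 393]);


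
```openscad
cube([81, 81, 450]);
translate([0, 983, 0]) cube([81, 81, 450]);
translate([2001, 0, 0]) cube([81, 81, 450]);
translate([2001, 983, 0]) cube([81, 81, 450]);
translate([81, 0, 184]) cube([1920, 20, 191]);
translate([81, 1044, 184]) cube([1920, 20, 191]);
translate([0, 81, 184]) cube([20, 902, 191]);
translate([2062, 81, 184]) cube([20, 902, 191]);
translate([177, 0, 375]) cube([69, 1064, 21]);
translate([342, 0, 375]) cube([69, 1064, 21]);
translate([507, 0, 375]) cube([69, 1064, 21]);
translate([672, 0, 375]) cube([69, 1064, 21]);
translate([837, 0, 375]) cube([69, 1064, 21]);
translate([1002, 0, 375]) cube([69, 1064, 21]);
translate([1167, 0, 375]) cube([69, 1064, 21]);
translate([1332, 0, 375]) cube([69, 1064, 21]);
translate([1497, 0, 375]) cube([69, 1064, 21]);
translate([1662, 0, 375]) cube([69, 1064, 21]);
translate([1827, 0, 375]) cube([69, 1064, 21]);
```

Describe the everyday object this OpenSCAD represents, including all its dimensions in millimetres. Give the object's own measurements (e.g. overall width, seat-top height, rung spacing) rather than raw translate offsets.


A bed frame 2082 mm long (x) by 1064 mm wide (y). Four 81×81 mm corner posts, 450 mm tall, at the corners of the footprint. Four rails of 20 mm thickness and 191 mm height run between adjacent posts with their undersides at z = 184 mm, their outer faces flush with the outside of the frame (the two x-running rails run between the posts' inner faces; the two y-running rails run between the posts' inner faces). 11 slats, each 69 mm wide (x) and 21 mm thick, lie across the top of the two x-running rails, running the full 1064 mm width of the frame in y; along x they sit between the end posts with a 96 mm gap after the −x posts and between neighbouring slats, leaving 105 mm before the +x posts.


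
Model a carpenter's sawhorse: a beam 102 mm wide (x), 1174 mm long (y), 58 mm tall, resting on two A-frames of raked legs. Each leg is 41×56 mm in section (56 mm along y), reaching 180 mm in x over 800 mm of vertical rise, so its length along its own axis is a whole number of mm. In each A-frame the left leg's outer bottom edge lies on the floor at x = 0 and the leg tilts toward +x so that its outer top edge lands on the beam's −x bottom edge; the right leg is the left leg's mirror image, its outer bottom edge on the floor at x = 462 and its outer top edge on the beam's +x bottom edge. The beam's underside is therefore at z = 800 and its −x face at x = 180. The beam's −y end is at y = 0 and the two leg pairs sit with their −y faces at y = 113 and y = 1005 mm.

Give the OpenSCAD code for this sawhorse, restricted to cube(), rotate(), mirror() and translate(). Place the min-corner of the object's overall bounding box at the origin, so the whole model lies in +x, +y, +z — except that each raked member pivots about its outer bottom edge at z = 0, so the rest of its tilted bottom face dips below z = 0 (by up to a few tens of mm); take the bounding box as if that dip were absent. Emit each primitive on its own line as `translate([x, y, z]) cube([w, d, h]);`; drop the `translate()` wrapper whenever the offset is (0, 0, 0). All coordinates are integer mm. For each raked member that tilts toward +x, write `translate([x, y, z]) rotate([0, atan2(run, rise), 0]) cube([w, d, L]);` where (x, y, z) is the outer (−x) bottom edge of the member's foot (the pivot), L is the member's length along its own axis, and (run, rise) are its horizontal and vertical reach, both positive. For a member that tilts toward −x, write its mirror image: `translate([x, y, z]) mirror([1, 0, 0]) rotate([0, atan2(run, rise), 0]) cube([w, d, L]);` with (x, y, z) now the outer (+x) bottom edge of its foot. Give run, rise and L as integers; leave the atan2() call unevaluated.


// leg length = √(180² + 800²) = 820
// right-leg outer foot x = 2·180 + 102 = 462
// beam min-corner = (180, 0, 800)
translate([180, 0, 800]) cube([102, 1174, 58]);
translate([0, 113, 0]) rotate([0, atan2(180, 800), 0]) cube([41, 56, 820]);
translate([462, 113, 0]) mirror([1, 0, 0]) rotate([0, atan2(180, 800), 0]) cube([41, 56, 820]);
translate([0, 1005, 0]) rotate([0, atan2(180, 800), 0]) cube([41, 56, 820]);
translate([462, 1005, 0]) mirror([1, 0, 0]) rotate([0, atan2(180, 800), 0]) cube([41, 56, 820]);


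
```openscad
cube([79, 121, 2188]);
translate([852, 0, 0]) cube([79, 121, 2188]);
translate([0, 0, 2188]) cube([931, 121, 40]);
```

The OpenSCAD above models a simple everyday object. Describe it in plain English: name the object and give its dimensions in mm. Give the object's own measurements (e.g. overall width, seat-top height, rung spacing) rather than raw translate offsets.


A door frame. The clear opening is 773 mm wide and 2188 mm high. Two 79 mm wide jambs, 121 mm deep, stand either side of the opening from the floor to the top of the opening. A 40 mm thick head sits across the top of both jambs, spanning the full outside width of the frame.


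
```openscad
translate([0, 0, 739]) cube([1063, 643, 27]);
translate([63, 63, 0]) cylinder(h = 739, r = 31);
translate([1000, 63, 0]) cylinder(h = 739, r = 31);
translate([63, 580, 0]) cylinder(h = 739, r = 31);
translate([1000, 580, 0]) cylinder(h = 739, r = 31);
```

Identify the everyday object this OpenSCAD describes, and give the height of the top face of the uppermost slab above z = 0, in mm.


A table. The table height is 766 mm.

A 1063×643×27 slab sits at z = 739 on four Ø62 mm round legs — a table. The top surface is at 739 + 27 = 766 mm.


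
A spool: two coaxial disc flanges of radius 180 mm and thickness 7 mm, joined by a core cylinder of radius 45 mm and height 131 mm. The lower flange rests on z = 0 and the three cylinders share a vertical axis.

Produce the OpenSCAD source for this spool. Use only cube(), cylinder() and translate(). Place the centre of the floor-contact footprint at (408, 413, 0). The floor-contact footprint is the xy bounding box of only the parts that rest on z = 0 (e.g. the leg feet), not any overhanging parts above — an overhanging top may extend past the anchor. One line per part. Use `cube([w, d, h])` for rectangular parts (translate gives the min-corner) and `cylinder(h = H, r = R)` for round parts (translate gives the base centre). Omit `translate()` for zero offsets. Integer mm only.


translate([408, 413, 0]) cylinder(h = 7, r = 180);
translate([408, 413, 7]) cylinder(h = 131, r = 45);
translate([408, 413, 138]) cylinder(h = 7, r = 180);


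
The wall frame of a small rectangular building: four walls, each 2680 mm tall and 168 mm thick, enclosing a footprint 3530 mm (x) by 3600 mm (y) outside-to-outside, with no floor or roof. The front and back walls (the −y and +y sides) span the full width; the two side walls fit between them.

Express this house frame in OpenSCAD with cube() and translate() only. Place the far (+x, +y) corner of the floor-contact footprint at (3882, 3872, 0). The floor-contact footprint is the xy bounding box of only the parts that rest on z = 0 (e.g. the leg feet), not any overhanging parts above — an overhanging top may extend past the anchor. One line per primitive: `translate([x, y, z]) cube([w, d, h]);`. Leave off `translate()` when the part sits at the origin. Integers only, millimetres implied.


translate([352, 272, 0]) cube([3530, 168, 2680]);
translate([352, 3704, 0]) cube([3530, 168, 2680]);
translate([352, 440, 0]) cube([168, 3264, 2680]);
translate([3714, 440, 0]) cube([168, 3264, 2680]);


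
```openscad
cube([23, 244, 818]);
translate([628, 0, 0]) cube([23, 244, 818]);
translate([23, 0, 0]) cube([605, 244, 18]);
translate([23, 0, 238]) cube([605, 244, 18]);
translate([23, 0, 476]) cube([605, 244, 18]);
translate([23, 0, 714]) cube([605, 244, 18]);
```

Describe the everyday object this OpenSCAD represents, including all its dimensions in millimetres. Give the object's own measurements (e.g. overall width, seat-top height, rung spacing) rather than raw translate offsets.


An open bookshelf. Two side panels, each 23 mm thick, 244 mm deep and 818 mm tall, stand 651 mm apart (outside-to-outside). Between them sit 4 shelves, each 18 mm thick and 244 mm deep, spanning the full gap between the sides. The bottom shelf rests on the floor (its underside at z = 0) and the clear gap between one shelf's top and the next shelf's underside is 220 mm.


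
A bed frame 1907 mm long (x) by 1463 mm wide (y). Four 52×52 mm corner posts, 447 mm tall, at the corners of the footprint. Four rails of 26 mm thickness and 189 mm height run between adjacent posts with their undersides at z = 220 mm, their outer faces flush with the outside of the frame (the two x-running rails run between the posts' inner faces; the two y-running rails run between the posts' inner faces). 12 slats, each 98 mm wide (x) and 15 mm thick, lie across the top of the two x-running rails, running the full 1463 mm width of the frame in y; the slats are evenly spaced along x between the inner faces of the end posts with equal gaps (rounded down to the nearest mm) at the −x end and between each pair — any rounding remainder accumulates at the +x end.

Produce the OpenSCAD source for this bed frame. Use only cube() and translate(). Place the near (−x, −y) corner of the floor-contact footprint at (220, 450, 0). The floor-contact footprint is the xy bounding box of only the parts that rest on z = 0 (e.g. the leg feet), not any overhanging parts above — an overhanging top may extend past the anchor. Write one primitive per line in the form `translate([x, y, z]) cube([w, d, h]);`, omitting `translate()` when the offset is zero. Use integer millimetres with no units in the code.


translate([220, 450, 0]) cube([52, 52, 447]);
translate([220, 1861, 0]) cube([52, 52, 447]);
translate([2075, 450, 0]) cube([52, 52, 447]);
translate([2075, 1861, 0]) cube([52, 52, 447]);
translate([272, 450, 220]) cube([1803, 26, 189]);
translate([272, 1887, 220]) cube([1803, 26, 189]);
translate([220, 502, 220]) cube([26, 1359, 189]);
translate([2101, 502, 220]) cube([26, 1359, 189]);
translate([320, 450, 409]) cube([98, 1463, 15]);
translate([466, 450, 409]) cube([98, 1463, 15]);
translate([612, 450, 409]) cube([98, 1463, 15]);
translate([758, 450, 409]) cube([98, 1463, 15]);
translate([904, 450, 409]) cube([98, 1463, 15]);
translate([1050, 450, 409]) cube([98, 1463, 15]);
translate([1196, 450, 409]) cube([98, 1463, 15]);
translate([1342, 450, 409]) cube([98, 1463, 15]);
translate([1488, 450, 409]) cube([98, 1463, 15]);
translate([1634, 450, 409]) cube([98, 1463, 15]);
translate([1780, 450, 409]) cube([98, 1463, 15]);
translate([1926, 450, 409]) cube([98, 1463, 15]);


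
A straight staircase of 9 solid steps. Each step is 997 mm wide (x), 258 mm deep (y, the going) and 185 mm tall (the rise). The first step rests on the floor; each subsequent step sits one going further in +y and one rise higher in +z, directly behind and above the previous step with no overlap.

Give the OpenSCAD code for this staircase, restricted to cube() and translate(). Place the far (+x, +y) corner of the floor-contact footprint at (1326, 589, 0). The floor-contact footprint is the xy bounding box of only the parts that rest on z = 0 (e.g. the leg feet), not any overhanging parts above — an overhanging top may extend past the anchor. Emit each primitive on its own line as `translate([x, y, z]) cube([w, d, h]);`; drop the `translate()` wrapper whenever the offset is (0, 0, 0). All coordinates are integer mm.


translate([329, 331, 0]) cube([997, 258, 185]);
translate([329, 589, 185]) cube([997, 258, 185]);
translate([329, 847, 370]) cube([997, 258, 185]);
translate([329, 1105, 555]) cube([997, 258, 185]);
translate([329, 1363, 740]) cube([997, 258, 185]);
translate([329, 1621, 925]) cube([997, 258, 185]);
translate([329, 1879, 1110]) cube([997, 258, 185]);
translate([329, 2137, 1295]) cube([997, 258, 185]);
translate([329, 2395, 1480]) cube([997, 258, 185]);


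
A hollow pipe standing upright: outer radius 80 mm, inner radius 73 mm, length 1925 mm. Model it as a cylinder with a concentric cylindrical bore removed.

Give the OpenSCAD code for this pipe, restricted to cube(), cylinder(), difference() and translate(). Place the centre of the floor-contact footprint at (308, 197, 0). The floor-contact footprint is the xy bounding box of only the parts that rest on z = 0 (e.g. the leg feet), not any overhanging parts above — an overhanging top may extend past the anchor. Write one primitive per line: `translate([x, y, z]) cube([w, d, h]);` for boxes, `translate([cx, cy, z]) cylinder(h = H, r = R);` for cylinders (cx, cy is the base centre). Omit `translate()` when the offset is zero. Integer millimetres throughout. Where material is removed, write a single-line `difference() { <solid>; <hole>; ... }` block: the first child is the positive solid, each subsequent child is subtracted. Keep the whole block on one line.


difference() { translate([308, 197, 0]) cylinder(h = 1925, r = 80); translate([308, 197, 0]) cylinder(h = 1925, r = 73); }


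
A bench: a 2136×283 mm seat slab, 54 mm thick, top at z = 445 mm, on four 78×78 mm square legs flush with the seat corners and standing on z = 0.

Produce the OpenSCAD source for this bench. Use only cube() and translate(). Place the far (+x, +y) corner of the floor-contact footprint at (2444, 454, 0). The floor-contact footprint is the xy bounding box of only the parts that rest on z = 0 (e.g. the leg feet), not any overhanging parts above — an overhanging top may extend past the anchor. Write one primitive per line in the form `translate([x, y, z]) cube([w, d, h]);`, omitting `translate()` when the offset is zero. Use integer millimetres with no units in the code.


// leg_h = 445 − 54 = 391
translate([308, 171, 391]) cube([2136, 283, 54]);
translate([308, 171, 0]) cube([78, 78, 391]);
translate([308, 376, 0]) cube([78, 78, 391]);
translate([2366, 171, 0]) cube([78, 78, 391]);
translate([2366, 376, 0]) cube([78, 78, 391]);


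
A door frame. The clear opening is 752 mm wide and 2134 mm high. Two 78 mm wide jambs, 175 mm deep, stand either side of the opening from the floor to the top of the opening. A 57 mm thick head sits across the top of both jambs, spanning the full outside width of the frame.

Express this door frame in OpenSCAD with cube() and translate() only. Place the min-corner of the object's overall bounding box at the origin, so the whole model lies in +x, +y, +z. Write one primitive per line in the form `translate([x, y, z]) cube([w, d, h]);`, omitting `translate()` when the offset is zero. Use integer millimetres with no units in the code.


cube([78, 175, 2134]);
translate([830, 0, 0]) cube([78, 175, 2134]);
translate([0, 0, 2134]) cube([908, 175, 57]);


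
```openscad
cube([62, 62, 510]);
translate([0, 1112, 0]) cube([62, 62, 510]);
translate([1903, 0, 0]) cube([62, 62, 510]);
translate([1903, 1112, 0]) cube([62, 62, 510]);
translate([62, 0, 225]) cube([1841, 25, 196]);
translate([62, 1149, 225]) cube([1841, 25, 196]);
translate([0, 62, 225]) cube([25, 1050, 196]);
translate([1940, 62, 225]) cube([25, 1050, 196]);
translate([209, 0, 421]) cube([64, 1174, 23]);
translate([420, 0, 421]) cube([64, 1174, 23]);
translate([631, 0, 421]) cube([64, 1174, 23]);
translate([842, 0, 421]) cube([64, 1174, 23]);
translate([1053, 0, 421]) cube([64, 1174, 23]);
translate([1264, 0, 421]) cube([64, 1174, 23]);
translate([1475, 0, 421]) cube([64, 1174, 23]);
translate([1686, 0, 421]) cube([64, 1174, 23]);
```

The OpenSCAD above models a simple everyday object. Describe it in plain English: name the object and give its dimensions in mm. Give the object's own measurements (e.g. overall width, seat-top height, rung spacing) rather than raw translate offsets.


A bed frame 1965 mm long (x) by 1174 mm wide (y). Four 62×62 mm corner posts, 510 mm tall, at the corners of the footprint. Four rails of 25 mm thickness and 196 mm height run between adjacent posts with their undersides at z = 225 mm, their outer faces flush with the outside of the frame (the two x-running rails run between the posts' inner faces; the two y-running rails run between the posts' inner faces). 8 slats, each 64 mm wide (x) and 23 mm thick, lie across the top of the two x-running rails, running the full 1174 mm width of the frame in y; along x they sit between the end posts with a 147 mm gap after the −x posts and between neighbouring slats, leaving 153 mm before the +x posts.


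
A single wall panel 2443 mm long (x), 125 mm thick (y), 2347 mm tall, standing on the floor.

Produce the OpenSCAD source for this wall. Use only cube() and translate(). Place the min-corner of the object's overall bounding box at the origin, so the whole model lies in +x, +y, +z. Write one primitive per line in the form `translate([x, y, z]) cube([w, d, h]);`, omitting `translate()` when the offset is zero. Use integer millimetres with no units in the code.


cube([2443, 125, 2347]);


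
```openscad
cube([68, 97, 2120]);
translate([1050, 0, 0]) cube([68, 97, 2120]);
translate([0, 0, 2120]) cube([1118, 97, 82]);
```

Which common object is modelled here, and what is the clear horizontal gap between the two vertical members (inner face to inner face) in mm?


A door frame. The clear opening width is 982 mm.

Two 2120 mm tall posts with a header on top — a door frame. The left jamb is 68 mm wide at x = 0; the right jamb starts at x = 1050. The clear opening is 1050 − 68 = 982 mm.


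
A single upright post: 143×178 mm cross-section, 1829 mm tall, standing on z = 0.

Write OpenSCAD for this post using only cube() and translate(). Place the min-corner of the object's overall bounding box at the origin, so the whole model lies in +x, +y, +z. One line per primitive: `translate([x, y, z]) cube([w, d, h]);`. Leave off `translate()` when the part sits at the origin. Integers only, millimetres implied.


cube([143, 178, 1829]);


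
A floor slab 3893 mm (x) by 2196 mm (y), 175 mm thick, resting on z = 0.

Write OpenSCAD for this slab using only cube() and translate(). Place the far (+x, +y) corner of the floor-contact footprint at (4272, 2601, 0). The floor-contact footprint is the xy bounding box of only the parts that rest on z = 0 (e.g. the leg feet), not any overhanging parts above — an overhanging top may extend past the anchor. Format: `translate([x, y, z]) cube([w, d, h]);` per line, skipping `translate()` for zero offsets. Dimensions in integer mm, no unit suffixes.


translate([379, 405, 0]) cube([3893, 2196, 175]);


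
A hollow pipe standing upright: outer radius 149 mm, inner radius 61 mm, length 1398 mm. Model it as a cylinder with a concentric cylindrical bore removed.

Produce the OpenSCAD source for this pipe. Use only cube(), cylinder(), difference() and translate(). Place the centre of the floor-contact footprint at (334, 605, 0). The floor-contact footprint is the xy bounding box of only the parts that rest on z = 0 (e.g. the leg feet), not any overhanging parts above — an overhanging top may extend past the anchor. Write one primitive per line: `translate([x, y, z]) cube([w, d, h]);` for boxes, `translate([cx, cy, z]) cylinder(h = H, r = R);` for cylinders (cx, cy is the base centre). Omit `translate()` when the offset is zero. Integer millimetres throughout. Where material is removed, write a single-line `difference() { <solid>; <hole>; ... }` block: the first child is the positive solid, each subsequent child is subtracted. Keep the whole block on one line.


difference() { translate([334, 605, 0]) cylinder(h = 1398, r = 149); translate([334, 605, 0]) cylinder(h = 1398, r = 61); }


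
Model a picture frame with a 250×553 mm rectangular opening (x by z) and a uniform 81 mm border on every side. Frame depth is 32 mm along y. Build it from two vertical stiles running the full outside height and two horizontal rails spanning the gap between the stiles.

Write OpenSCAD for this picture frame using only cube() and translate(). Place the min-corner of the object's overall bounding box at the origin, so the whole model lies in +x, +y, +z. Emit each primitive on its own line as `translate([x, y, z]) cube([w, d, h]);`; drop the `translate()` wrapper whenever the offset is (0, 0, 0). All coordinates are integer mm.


cube([81, 32, 715]);
translate([331, 0, 0]) cube([81, 32, 715]);
translate([81, 0, 0]) cube([250, 32, 81]);
translate([81, 0, 634]) cube([250, 32, 81]);


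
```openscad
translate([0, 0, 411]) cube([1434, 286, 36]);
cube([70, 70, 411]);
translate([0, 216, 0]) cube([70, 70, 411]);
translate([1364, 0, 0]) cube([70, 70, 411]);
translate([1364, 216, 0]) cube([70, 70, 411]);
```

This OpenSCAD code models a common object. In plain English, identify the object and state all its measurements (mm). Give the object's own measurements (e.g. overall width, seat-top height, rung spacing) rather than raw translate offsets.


A long wooden bench with a 1434 mm (x) × 286 mm (y) seat, 36 mm thick, its top surface 447 mm above the floor. Four 70 mm square legs at the seat corners, flush with the edges, run from z = 0 to the seat underside.


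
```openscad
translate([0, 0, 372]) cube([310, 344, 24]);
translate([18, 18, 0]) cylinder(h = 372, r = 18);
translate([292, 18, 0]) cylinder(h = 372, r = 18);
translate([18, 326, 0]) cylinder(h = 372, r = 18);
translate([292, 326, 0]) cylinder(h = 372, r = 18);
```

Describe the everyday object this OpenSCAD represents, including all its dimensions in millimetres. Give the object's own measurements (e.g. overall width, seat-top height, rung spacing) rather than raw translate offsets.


A four-legged stool. The seat is a 310×344×24 mm slab whose top surface is at z = 396 mm; four round legs, each 36 mm in diameter, run from the floor (z = 0) to the underside of the seat, each leg's axis is inset half a diameter from the nearest pair of seat edges (so the leg's bounding box is flush with the corner).


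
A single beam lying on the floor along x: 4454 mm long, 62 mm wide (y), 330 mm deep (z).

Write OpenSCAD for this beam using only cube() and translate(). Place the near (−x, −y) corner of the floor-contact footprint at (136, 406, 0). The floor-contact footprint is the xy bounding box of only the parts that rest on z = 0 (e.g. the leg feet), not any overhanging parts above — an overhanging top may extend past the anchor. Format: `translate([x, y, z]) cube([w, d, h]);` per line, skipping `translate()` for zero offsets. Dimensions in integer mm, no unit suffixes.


translate([136, 406, 0]) cube([4454, 62, 330]);


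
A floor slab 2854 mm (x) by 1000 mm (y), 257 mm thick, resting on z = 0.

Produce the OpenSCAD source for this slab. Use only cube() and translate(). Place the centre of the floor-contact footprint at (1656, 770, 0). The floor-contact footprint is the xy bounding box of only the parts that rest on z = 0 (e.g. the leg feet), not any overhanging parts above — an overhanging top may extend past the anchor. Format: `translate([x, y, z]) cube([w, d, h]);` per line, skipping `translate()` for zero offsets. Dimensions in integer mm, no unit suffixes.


translate([229, 270, 0]) cube([2854, 1000, 257]);


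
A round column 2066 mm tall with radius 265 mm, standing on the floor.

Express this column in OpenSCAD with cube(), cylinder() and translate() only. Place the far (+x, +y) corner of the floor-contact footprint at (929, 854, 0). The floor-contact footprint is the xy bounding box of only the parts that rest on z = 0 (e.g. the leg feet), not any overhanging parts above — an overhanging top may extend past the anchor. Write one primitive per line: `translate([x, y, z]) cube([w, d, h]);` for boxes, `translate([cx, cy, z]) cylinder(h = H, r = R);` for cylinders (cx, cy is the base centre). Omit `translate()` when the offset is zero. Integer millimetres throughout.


translate([664, 589, 0]) cylinder(h = 2066, r = 265);


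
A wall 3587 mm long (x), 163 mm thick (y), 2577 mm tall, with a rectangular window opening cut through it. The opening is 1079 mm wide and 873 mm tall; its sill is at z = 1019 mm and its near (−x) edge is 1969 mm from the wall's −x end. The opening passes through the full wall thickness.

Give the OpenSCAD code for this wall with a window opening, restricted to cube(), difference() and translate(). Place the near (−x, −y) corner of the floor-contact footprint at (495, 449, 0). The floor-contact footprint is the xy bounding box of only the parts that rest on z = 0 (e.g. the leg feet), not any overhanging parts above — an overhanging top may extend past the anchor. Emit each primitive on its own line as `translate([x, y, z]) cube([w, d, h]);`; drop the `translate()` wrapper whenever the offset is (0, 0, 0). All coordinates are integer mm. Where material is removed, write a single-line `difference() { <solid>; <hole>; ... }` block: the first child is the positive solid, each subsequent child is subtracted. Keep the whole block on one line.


difference() { translate([495, 449, 0]) cube([3587, 163, 2577]); translate([2464, 449, 1019]) cube([1079, 163, 873]); }


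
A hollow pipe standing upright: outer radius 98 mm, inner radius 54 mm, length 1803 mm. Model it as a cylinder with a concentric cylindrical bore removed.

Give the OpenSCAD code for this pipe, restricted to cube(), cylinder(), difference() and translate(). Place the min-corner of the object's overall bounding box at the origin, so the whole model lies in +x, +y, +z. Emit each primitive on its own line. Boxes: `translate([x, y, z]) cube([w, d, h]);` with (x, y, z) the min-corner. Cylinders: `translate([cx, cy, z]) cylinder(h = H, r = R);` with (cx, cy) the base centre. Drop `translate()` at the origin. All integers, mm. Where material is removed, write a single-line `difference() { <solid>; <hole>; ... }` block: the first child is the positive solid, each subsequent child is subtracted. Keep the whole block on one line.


difference() { translate([98, 98, 0]) cylinder(h = 1803, r = 98); translate([98, 98, 0]) cylinder(h = 1803, r = 54); }


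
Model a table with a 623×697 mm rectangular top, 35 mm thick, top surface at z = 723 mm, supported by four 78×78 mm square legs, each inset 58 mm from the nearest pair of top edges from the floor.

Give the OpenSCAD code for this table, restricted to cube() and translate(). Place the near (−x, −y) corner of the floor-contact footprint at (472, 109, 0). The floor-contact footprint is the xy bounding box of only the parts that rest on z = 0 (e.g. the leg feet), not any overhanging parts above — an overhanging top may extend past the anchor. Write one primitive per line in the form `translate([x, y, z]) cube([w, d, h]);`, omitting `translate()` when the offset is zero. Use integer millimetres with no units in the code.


translate([414, 51, 688]) cube([623, 697, 35]);
translate([472, 109, 0]) cube([78, 78, 688]);
translate([901, 109, 0]) cube([78, 78, 688]);
translate([472, 612, 0]) cube([78, 78, 688]);
translate([901, 612, 0]) cube([78, 78, 688]);
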